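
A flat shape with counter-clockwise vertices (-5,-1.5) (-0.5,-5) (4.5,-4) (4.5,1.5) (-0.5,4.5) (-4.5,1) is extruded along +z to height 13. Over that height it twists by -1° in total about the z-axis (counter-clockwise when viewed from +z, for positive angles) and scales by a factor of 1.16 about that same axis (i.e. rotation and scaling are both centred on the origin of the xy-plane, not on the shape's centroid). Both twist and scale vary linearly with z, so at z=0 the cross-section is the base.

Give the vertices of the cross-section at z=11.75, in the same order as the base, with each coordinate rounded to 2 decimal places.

t = z/height = 11.75/13 = 0.903846
s = 1 + (scale-1)·z/height = 1 + (1.16-1)·11.75/13 = 1.144615
θ = twist·z/height = -1°·11.75/13 = -0.9038° = -0.015775 rad
cos θ = 0.999876, sin θ = -0.015774 (intermediates below are computed at full precision and shown rounded to 5 d.p.)
v1: (-5,-1.5) → rotate → (-5.02304,-1.42094) → ×s → (-5.74945,-1.62643) → (-5.75,-1.63)
v2: (-0.5,-5) → rotate → (-0.57881,-4.99149) → ×s → (-0.66251,-5.71334) → (-0.66,-5.71)
v3: (4.5,-4) → rotate → (4.43634,-4.07049) → ×s → (5.07791,-4.65914) → (5.08,-4.66)
v4: (4.5,1.5) → rotate → (4.52310,1.42883) → ×s → (5.17721,1.63546) → (5.18,1.64)
v5: (-0.5,4.5) → rotate → (-0.42895,4.50733) → ×s → (-0.49099,5.15916) → (-0.49,5.16)
v6: (-4.5,1) → rotate → (-4.48367,1.07086) → ×s → (-5.13207,1.22572) → (-5.13,1.23)

Cross-section at z=11.75: (-5.75,-1.63) (-0.66,-5.71) (5.08,-4.66) (5.18,1.64) (-0.49,5.16) (-5.13,1.23)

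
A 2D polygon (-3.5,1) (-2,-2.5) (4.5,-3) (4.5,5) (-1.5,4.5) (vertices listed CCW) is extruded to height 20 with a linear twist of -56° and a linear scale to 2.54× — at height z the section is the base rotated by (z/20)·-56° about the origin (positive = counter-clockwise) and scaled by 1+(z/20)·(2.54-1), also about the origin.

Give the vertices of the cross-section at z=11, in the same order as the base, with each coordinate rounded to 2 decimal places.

Cross-section at z=11: (-4.61,4.90) (-5.54,-2.07) (4.30,-9.02) (11.87,3.68) (1.88,8.56)

t = z/height = 11/20 = 0.55
s = 1 + (scale-1)·z/height = 1 + (2.54-1)·11/20 = 1.847000
θ = twist·z/height = -56°·11/20 = -30.8000° = -0.537561 rad
cos θ = 0.858960, sin θ = -0.512043 (intermediates below are computed at full precision and shown rounded to 5 d.p.)
v1: (-3.5,1) → rotate → (-2.49432,2.65111) → ×s → (-4.60700,4.89660) → (-4.61,4.90)
v2: (-2,-2.5) → rotate → (-2.99803,-1.12331) → ×s → (-5.53736,-2.07476) → (-5.54,-2.07)
v3: (4.5,-3) → rotate → (2.32919,-4.88107) → ×s → (4.30202,-9.01534) → (4.30,-9.02)
v4: (4.5,5) → rotate → (6.42553,1.99061) → ×s → (11.86796,3.67665) → (11.87,3.68)
v5: (-1.5,4.5) → rotate → (1.01575,4.63338) → ×s → (1.87610,8.55786) → (1.88,8.56)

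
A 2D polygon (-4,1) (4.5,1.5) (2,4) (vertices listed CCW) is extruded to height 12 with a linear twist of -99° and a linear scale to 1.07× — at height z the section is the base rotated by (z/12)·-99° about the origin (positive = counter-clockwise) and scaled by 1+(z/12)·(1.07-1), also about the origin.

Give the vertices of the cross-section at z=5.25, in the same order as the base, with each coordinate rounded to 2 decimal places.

t = z/height = 5.25/12 = 0.4375
s = 1 + (scale-1)·z/height = 1 + (1.07-1)·5.25/12 = 1.030625
θ = twist·z/height = -99°·5.25/12 = -43.3125° = -0.755946 rad
cos θ = 0.727623, sin θ = -0.685977 (intermediates below are computed at full precision and shown rounded to 5 d.p.)
v1: (-4,1) → rotate → (-2.22452,3.47153) → ×s → (-2.29264,3.57785) → (-2.29,3.58)
v2: (4.5,1.5) → rotate → (4.30327,-1.99546) → ×s → (4.43506,-2.05657) → (4.44,-2.06)
v3: (2,4) → rotate → (4.19915,1.53854) → ×s → (4.32775,1.58566) → (4.33,1.59)

Cross-section at z=5.25: (-2.29,3.58) (4.44,-2.06) (4.33,1.59)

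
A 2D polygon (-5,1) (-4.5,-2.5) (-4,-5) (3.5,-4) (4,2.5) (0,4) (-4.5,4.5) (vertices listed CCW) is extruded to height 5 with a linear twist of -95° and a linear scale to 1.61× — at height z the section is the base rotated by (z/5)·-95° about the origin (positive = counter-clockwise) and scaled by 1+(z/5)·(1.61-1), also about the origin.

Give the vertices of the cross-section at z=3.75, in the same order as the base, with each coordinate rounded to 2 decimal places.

t = z/height = 3.75/5 = 0.75
s = 1 + (scale-1)·z/height = 1 + (1.61-1)·3.75/5 = 1.457500
θ = twist·z/height = -95°·3.75/5 = -71.2500° = -1.243547 rad
cos θ = 0.321439, sin θ = -0.946930 (intermediates below are computed at full precision and shown rounded to 5 d.p.)
v1: (-5,1) → rotate → (-0.66027,5.05609) → ×s → (-0.96234,7.36925) → (-0.96,7.37)
v2: (-4.5,-2.5) → rotate → (-3.81380,3.45759) → ×s → (-5.55862,5.03943) → (-5.56,5.04)
v3: (-4,-5) → rotate → (-6.02041,2.18052) → ×s → (-8.77475,3.17811) → (-8.77,3.18)
v4: (3.5,-4) → rotate → (-2.66268,-4.60001) → ×s → (-3.88086,-6.70452) → (-3.88,-6.70)
v5: (4,2.5) → rotate → (3.65308,-2.98412) → ×s → (5.32437,-4.34936) → (5.32,-4.35)
v6: (0,4) → rotate → (3.78772,1.28576) → ×s → (5.52060,1.87399) → (5.52,1.87)
v7: (-4.5,4.5) → rotate → (2.81471,5.70766) → ×s → (4.10244,8.31892) → (4.10,8.32)

Cross-section at z=3.75: (-0.96,7.37) (-5.56,5.04) (-8.77,3.18) (-3.88,-6.70) (5.32,-4.35) (5.52,1.87) (4.10,8.32)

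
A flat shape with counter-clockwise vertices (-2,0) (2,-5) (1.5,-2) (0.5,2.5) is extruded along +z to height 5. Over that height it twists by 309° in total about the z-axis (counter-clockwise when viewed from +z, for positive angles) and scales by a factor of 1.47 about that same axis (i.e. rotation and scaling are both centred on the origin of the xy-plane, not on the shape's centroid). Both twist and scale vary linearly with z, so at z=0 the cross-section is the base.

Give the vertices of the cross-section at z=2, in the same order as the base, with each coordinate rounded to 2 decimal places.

t = z/height = 2/5 = 0.4
s = 1 + (scale-1)·z/height = 1 + (1.47-1)·2/5 = 1.188000
θ = twist·z/height = 309°·2/5 = 123.6000° = 2.157227 rad
cos θ = -0.553392, sin θ = 0.832921 (intermediates below are computed at full precision and shown rounded to 5 d.p.)
v1: (-2,0) → rotate → (1.10678,-1.66584) → ×s → (1.31486,-1.97902) → (1.31,-1.98)
v2: (2,-5) → rotate → (3.05782,4.43280) → ×s → (3.63269,5.26617) → (3.63,5.27)
v3: (1.5,-2) → rotate → (0.83576,2.35616) → ×s → (0.99288,2.79912) → (0.99,2.80)
v4: (0.5,2.5) → rotate → (-2.35900,-0.96702) → ×s → (-2.80249,-1.14882) → (-2.80,-1.15)

Cross-section at z=2: (1.31,-1.98) (3.63,5.27) (0.99,2.80) (-2.80,-1.15)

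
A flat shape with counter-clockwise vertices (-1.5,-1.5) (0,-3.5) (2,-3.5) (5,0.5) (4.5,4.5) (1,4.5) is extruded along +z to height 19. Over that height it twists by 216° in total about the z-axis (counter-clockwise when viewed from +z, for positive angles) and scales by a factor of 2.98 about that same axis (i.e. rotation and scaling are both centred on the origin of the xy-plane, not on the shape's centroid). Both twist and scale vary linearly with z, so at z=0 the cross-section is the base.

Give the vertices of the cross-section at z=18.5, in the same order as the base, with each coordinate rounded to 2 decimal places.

t = z/height = 18.5/19 = 0.973684
s = 1 + (scale-1)·z/height = 1 + (2.98-1)·18.5/19 = 2.927895
θ = twist·z/height = 216°·18.5/19 = 210.3158° = 3.670703 rad
cos θ = -0.863256, sin θ = -0.504766 (intermediates below are computed at full precision and shown rounded to 5 d.p.)
v1: (-1.5,-1.5) → rotate → (0.53774,2.05203) → ×s → (1.57444,6.00814) → (1.57,6.01)
v2: (0,-3.5) → rotate → (-1.76668,3.02140) → ×s → (-5.17265,8.84633) → (-5.17,8.85)
v3: (2,-3.5) → rotate → (-3.49319,2.01187) → ×s → (-10.22770,5.89053) → (-10.23,5.89)
v4: (5,0.5) → rotate → (-4.06390,-2.95546) → ×s → (-11.89867,-8.65326) → (-11.90,-8.65)
v5: (4.5,4.5) → rotate → (-1.61321,-6.15610) → ×s → (-4.72331,-18.02441) → (-4.72,-18.02)
v6: (1,4.5) → rotate → (1.40819,-4.38942) → ×s → (4.12303,-12.85176) → (4.12,-12.85)

Cross-section at z=18.5: (1.57,6.01) (-5.17,8.85) (-10.23,5.89) (-11.90,-8.65) (-4.72,-18.02) (4.12,-12.85)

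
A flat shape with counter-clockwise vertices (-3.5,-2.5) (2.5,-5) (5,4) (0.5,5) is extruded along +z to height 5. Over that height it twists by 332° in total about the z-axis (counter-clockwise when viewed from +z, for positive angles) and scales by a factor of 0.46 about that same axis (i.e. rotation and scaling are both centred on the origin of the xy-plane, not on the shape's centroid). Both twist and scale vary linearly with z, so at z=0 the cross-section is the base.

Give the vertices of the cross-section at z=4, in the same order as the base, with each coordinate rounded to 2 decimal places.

t = z/height = 4/5 = 0.8
s = 1 + (scale-1)·z/height = 1 + (0.46-1)·4/5 = 0.568000
θ = twist·z/height = 332°·4/5 = 265.6000° = 4.635594 rad
cos θ = -0.076719, sin θ = -0.997053 (intermediates below are computed at full precision and shown rounded to 5 d.p.)
v1: (-3.5,-2.5) → rotate → (-2.22412,3.68148) → ×s → (-1.26330,2.09108) → (-1.26,2.09)
v2: (2.5,-5) → rotate → (-5.17706,-2.10904) → ×s → (-2.94057,-1.19793) → (-2.94,-1.20)
v3: (5,4) → rotate → (3.60462,-5.29214) → ×s → (2.04742,-3.00594) → (2.05,-3.01)
v4: (0.5,5) → rotate → (4.94690,-0.88212) → ×s → (2.80984,-0.50105) → (2.81,-0.50)

Cross-section at z=4: (-1.26,2.09) (-2.94,-1.20) (2.05,-3.01) (2.81,-0.50)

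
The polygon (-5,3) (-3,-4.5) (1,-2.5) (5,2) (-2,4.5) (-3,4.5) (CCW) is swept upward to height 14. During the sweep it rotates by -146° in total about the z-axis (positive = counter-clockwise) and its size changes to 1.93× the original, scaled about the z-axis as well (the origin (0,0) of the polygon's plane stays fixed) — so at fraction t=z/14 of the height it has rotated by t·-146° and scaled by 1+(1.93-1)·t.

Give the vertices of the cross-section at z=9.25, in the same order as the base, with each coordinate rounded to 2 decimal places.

Cross-section at z=9.25: (5.72,7.48) (-6.67,5.63) (-4.19,-1.15) (2.30,-8.38) (7.58,2.39) (7.76,3.99)

t = z/height = 9.25/14 = 0.660714
s = 1 + (scale-1)·z/height = 1 + (1.93-1)·9.25/14 = 1.614464
θ = twist·z/height = -146°·9.25/14 = -96.4643° = -1.683619 rad
cos θ = -0.112584, sin θ = -0.993642 (intermediates below are computed at full precision and shown rounded to 5 d.p.)
v1: (-5,3) → rotate → (3.54385,4.63046) → ×s → (5.72141,7.47571) → (5.72,7.48)
v2: (-3,-4.5) → rotate → (-4.13364,3.48755) → ×s → (-6.67361,5.63053) → (-6.67,5.63)
v3: (1,-2.5) → rotate → (-2.59669,-0.71218) → ×s → (-4.19226,-1.14979) → (-4.19,-1.15)
v4: (5,2) → rotate → (1.42437,-5.19338) → ×s → (2.29959,-8.38452) → (2.30,-8.38)
v5: (-2,4.5) → rotate → (4.69656,1.48066) → ×s → (7.58242,2.39047) → (7.58,2.39)
v6: (-3,4.5) → rotate → (4.80914,2.47430) → ×s → (7.76419,3.99467) → (7.76,3.99)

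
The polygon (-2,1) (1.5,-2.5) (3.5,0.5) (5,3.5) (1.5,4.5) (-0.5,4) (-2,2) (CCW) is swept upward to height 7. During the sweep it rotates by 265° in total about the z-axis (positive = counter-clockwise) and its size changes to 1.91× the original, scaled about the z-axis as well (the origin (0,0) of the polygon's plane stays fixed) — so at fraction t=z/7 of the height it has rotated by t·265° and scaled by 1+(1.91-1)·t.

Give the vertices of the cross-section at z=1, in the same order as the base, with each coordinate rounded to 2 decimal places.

Cross-section at z=1: (-2.48,-0.49) (3.07,-1.19) (2.78,2.87) (2.03,6.59) (-1.78,5.06) (-3.22,3.22) (-3.17,0.40)

t = z/height = 1/7 = 0.142857
s = 1 + (scale-1)·z/height = 1 + (1.91-1)·1/7 = 1.130000
θ = twist·z/height = 265°·1/7 = 37.8571° = 0.660732 rad
cos θ = 0.789543, sin θ = 0.613695 (intermediates below are computed at full precision and shown rounded to 5 d.p.)
v1: (-2,1) → rotate → (-2.19278,-0.43785) → ×s → (-2.47784,-0.49477) → (-2.48,-0.49)
v2: (1.5,-2.5) → rotate → (2.71855,-1.05332) → ×s → (3.07196,-1.19025) → (3.07,-1.19)
v3: (3.5,0.5) → rotate → (2.45655,2.54270) → ×s → (2.77591,2.87325) → (2.78,2.87)
v4: (5,3.5) → rotate → (1.79978,5.83188) → ×s → (2.03376,6.59002) → (2.03,6.59)
v5: (1.5,4.5) → rotate → (-1.57731,4.47349) → ×s → (-1.78236,5.05504) → (-1.78,5.06)
v6: (-0.5,4) → rotate → (-2.84955,2.85133) → ×s → (-3.21999,3.22200) → (-3.22,3.22)
v7: (-2,2) → rotate → (-2.80648,0.35170) → ×s → (-3.17132,0.39742) → (-3.17,0.40)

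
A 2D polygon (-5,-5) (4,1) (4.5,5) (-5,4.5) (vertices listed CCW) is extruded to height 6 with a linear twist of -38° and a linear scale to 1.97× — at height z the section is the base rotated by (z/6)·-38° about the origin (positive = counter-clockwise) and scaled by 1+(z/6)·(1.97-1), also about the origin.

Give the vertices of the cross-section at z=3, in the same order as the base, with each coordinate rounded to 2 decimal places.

t = z/height = 3/6 = 0.5
s = 1 + (scale-1)·z/height = 1 + (1.97-1)·3/6 = 1.485000
θ = twist·z/height = -38°·3/6 = -19.0000° = -0.331613 rad
cos θ = 0.945519, sin θ = -0.325568 (intermediates below are computed at full precision and shown rounded to 5 d.p.)
v1: (-5,-5) → rotate → (-6.35543,-3.09975) → ×s → (-9.43782,-4.60313) → (-9.44,-4.60)
v2: (4,1) → rotate → (4.10764,-0.35675) → ×s → (6.09985,-0.52978) → (6.10,-0.53)
v3: (4.5,5) → rotate → (5.88267,3.26254) → ×s → (8.73577,4.84487) → (8.74,4.84)
v4: (-5,4.5) → rotate → (-3.26254,5.88267) → ×s → (-4.84487,8.73577) → (-4.84,8.74)

Cross-section at z=3: (-9.44,-4.60) (6.10,-0.53) (8.74,4.84) (-4.84,8.74)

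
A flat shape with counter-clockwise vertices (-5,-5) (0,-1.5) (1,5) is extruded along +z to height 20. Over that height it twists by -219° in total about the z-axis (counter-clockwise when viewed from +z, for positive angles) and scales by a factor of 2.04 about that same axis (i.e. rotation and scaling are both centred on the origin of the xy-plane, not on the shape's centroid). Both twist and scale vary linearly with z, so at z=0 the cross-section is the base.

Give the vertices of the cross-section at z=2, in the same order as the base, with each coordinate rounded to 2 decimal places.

Cross-section at z=2: (-7.18,-3.06) (-0.62,-1.54) (3.08,4.71)

t = z/height = 2/20 = 0.1
s = 1 + (scale-1)·z/height = 1 + (2.04-1)·2/20 = 1.104000
θ = twist·z/height = -219°·2/20 = -21.9000° = -0.382227 rad
cos θ = 0.927836, sin θ = -0.372988 (intermediates below are computed at full precision and shown rounded to 5 d.p.)
v1: (-5,-5) → rotate → (-6.50412,-2.77424) → ×s → (-7.18055,-3.06276) → (-7.18,-3.06)
v2: (0,-1.5) → rotate → (-0.55948,-1.39175) → ×s → (-0.61767,-1.53650) → (-0.62,-1.54)
v3: (1,5) → rotate → (2.79278,4.26619) → ×s → (3.08322,4.70988) → (3.08,4.71)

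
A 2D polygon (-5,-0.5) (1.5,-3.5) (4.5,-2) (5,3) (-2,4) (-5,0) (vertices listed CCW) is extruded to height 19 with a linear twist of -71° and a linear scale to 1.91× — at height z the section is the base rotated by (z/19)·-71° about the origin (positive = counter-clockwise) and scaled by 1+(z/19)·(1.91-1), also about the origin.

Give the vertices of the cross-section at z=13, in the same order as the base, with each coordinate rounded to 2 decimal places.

t = z/height = 13/19 = 0.684211
s = 1 + (scale-1)·z/height = 1 + (1.91-1)·13/19 = 1.622632
θ = twist·z/height = -71°·13/19 = -48.5789° = -0.847863 rad
cos θ = 0.661587, sin θ = -0.749868 (intermediates below are computed at full precision and shown rounded to 5 d.p.)
v1: (-5,-0.5) → rotate → (-3.68287,3.41855) → ×s → (-5.97594,5.54704) → (-5.98,5.55)
v2: (1.5,-3.5) → rotate → (-1.63216,-3.44036) → ×s → (-2.64839,-5.58243) → (-2.65,-5.58)
v3: (4.5,-2) → rotate → (1.47741,-4.69758) → ×s → (2.39729,-7.62244) → (2.40,-7.62)
v4: (5,3) → rotate → (5.55754,-1.76458) → ×s → (9.01784,-2.86326) → (9.02,-2.86)
v5: (-2,4) → rotate → (1.67630,4.14609) → ×s → (2.72001,6.72757) → (2.72,6.73)
v6: (-5,0) → rotate → (-3.30794,3.74934) → ×s → (-5.36756,6.08380) → (-5.37,6.08)

Cross-section at z=13: (-5.98,5.55) (-2.65,-5.58) (2.40,-7.62) (9.02,-2.86) (2.72,6.73) (-5.37,6.08)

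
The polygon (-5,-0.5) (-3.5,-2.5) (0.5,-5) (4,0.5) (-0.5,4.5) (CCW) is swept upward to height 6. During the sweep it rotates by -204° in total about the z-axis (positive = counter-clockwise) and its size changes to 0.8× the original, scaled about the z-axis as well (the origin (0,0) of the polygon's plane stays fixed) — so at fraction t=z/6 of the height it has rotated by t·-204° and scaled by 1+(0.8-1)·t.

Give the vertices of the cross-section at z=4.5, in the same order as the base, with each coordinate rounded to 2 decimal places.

Cross-section at z=4.5: (3.59,2.31) (1.69,3.24) (-2.31,3.59) (-2.84,-1.92) (2.12,-3.22)

t = z/height = 4.5/6 = 0.75
s = 1 + (scale-1)·z/height = 1 + (0.8-1)·4.5/6 = 0.850000
θ = twist·z/height = -204°·4.5/6 = -153.0000° = -2.670354 rad
cos θ = -0.891007, sin θ = -0.453990 (intermediates below are computed at full precision and shown rounded to 5 d.p.)
v1: (-5,-0.5) → rotate → (4.22804,2.71546) → ×s → (3.59383,2.30814) → (3.59,2.31)
v2: (-3.5,-2.5) → rotate → (1.98355,3.81648) → ×s → (1.68601,3.24401) → (1.69,3.24)
v3: (0.5,-5) → rotate → (-2.71546,4.22804) → ×s → (-2.30814,3.59383) → (-2.31,3.59)
v4: (4,0.5) → rotate → (-3.33703,-2.26147) → ×s → (-2.83648,-1.92225) → (-2.84,-1.92)
v5: (-0.5,4.5) → rotate → (2.48846,-3.78253) → ×s → (2.11519,-3.21515) → (2.12,-3.22)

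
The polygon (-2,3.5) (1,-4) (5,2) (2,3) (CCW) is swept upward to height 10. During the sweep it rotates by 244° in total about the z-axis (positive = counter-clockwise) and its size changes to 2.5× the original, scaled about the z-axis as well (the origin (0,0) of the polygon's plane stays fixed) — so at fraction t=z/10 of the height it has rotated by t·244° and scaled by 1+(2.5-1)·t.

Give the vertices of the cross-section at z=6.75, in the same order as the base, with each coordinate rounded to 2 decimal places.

Cross-section at z=6.75: (2.02,-7.86) (0.18,8.30) (-10.77,-1.23) (-5.48,-4.76)

t = z/height = 6.75/10 = 0.675
s = 1 + (scale-1)·z/height = 1 + (2.5-1)·6.75/10 = 2.012500
θ = twist·z/height = 244°·6.75/10 = 164.7000° = 2.874557 rad
cos θ = -0.964557, sin θ = 0.263873 (intermediates below are computed at full precision and shown rounded to 5 d.p.)
v1: (-2,3.5) → rotate → (1.00556,-3.90370) → ×s → (2.02369,-7.85619) → (2.02,-7.86)
v2: (1,-4) → rotate → (0.09093,4.12210) → ×s → (0.18301,8.29573) → (0.18,8.30)
v3: (5,2) → rotate → (-5.35053,-0.60975) → ×s → (-10.76795,-1.22712) → (-10.77,-1.23)
v4: (2,3) → rotate → (-2.72073,-2.36593) → ×s → (-5.47548,-4.76143) → (-5.48,-4.76)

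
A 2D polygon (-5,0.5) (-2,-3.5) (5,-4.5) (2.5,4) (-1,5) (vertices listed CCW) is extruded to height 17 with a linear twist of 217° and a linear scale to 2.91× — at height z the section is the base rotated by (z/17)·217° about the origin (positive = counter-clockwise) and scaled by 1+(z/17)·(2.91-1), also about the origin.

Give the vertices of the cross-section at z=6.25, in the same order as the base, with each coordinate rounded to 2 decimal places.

Cross-section at z=6.25: (-2.35,-8.22) (5.26,-4.41) (9.05,7.02) (-5.95,5.40) (-8.68,-0.17)

t = z/height = 6.25/17 = 0.367647
s = 1 + (scale-1)·z/height = 1 + (2.91-1)·6.25/17 = 1.702206
θ = twist·z/height = 217°·6.25/17 = 79.7794° = 1.392413 rad
cos θ = 0.177438, sin θ = 0.984132 (intermediates below are computed at full precision and shown rounded to 5 d.p.)
v1: (-5,0.5) → rotate → (-1.37926,-4.83194) → ×s → (-2.34778,-8.22496) → (-2.35,-8.22)
v2: (-2,-3.5) → rotate → (3.08958,-2.58930) → ×s → (5.25911,-4.40752) → (5.26,-4.41)
v3: (5,-4.5) → rotate → (5.31579,4.12219) → ×s → (9.04856,7.01681) → (9.05,7.02)
v4: (2.5,4) → rotate → (-3.49293,3.17008) → ×s → (-5.94569,5.39613) → (-5.95,5.40)
v5: (-1,5) → rotate → (-5.09810,-0.09694) → ×s → (-8.67801,-0.16501) → (-8.68,-0.17)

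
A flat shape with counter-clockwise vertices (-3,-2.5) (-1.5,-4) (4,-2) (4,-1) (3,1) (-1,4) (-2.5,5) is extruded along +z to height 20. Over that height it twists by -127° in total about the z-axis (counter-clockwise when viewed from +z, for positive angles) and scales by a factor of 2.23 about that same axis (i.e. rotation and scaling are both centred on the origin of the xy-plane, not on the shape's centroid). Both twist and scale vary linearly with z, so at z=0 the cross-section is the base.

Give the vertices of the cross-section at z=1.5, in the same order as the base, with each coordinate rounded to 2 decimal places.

Cross-section at z=1.5: (-3.68,-2.15) (-2.34,-4.04) (3.95,-2.88) (4.13,-1.80) (3.41,0.53) (-0.35,4.49) (-1.79,5.84)

t = z/height = 1.5/20 = 0.075
s = 1 + (scale-1)·z/height = 1 + (2.23-1)·1.5/20 = 1.092250
θ = twist·z/height = -127°·1.5/20 = -9.5250° = -0.166243 rad
cos θ = 0.986213, sin θ = -0.165478 (intermediates below are computed at full precision and shown rounded to 5 d.p.)
v1: (-3,-2.5) → rotate → (-3.37234,-1.96910) → ×s → (-3.68343,-2.15075) → (-3.68,-2.15)
v2: (-1.5,-4) → rotate → (-2.14123,-3.69664) → ×s → (-2.33876,-4.03765) → (-2.34,-4.04)
v3: (4,-2) → rotate → (3.61390,-2.63434) → ×s → (3.94728,-2.87736) → (3.95,-2.88)
v4: (4,-1) → rotate → (3.77938,-1.64813) → ×s → (4.12802,-1.80016) → (4.13,-1.80)
v5: (3,1) → rotate → (3.12412,0.48978) → ×s → (3.41232,0.53496) → (3.41,0.53)
v6: (-1,4) → rotate → (-0.32430,4.11033) → ×s → (-0.35422,4.48951) → (-0.35,4.49)
v7: (-2.5,5) → rotate → (-1.63814,5.34476) → ×s → (-1.78926,5.83782) → (-1.79,5.84)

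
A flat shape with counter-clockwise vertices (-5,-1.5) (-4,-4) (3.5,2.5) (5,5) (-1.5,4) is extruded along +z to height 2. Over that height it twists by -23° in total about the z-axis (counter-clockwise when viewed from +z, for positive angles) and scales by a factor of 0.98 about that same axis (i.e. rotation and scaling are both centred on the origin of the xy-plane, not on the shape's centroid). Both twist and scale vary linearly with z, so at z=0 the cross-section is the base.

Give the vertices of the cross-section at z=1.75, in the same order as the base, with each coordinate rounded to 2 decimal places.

t = z/height = 1.75/2 = 0.875
s = 1 + (scale-1)·z/height = 1 + (0.98-1)·1.75/2 = 0.982500
θ = twist·z/height = -23°·1.75/2 = -20.1250° = -0.351248 rad
cos θ = 0.938944, sin θ = -0.344069 (intermediates below are computed at full precision and shown rounded to 5 d.p.)
v1: (-5,-1.5) → rotate → (-5.21083,0.31193) → ×s → (-5.11964,0.30647) → (-5.12,0.31)
v2: (-4,-4) → rotate → (-5.13205,-2.37950) → ×s → (-5.04224,-2.33786) → (-5.04,-2.34)
v3: (3.5,2.5) → rotate → (4.14648,1.14312) → ×s → (4.07391,1.12311) → (4.07,1.12)
v4: (5,5) → rotate → (6.41507,2.97437) → ×s → (6.30280,2.92232) → (6.30,2.92)
v5: (-1.5,4) → rotate → (-0.03214,4.27188) → ×s → (-0.03158,4.19712) → (-0.03,4.20)

Cross-section at z=1.75: (-5.12,0.31) (-5.04,-2.34) (4.07,1.12) (6.30,2.92) (-0.03,4.20)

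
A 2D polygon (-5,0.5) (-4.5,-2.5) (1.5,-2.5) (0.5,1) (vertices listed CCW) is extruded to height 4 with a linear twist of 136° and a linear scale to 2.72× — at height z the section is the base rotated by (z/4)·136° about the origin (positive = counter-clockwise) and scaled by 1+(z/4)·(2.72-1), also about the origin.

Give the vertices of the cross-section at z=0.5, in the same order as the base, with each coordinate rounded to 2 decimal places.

Cross-section at z=0.5: (-5.99,-1.20) (-4.34,-4.50) (2.63,-2.37) (0.23,1.34)

t = z/height = 0.5/4 = 0.125
s = 1 + (scale-1)·z/height = 1 + (2.72-1)·0.5/4 = 1.215000
θ = twist·z/height = 136°·0.5/4 = 17.0000° = 0.296706 rad
cos θ = 0.956305, sin θ = 0.292372 (intermediates below are computed at full precision and shown rounded to 5 d.p.)
v1: (-5,0.5) → rotate → (-4.92771,-0.98371) → ×s → (-5.98717,-1.19520) → (-5.99,-1.20)
v2: (-4.5,-2.5) → rotate → (-3.57244,-3.70643) → ×s → (-4.34052,-4.50332) → (-4.34,-4.50)
v3: (1.5,-2.5) → rotate → (2.16539,-1.95220) → ×s → (2.63094,-2.37193) → (2.63,-2.37)
v4: (0.5,1) → rotate → (0.18578,1.10249) → ×s → (0.22572,1.33953) → (0.23,1.34)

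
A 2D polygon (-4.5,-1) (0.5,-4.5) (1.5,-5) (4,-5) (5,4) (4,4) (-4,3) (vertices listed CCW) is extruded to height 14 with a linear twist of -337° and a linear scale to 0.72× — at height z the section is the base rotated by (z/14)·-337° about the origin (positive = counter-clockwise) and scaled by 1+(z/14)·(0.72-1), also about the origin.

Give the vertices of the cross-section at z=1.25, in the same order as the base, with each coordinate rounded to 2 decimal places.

t = z/height = 1.25/14 = 0.0892857
s = 1 + (scale-1)·z/height = 1 + (0.72-1)·1.25/14 = 0.975000
θ = twist·z/height = -337°·1.25/14 = -30.0893° = -0.525157 rad
cos θ = 0.865245, sin θ = -0.501349 (intermediates below are computed at full precision and shown rounded to 5 d.p.)
v1: (-4.5,-1) → rotate → (-4.39495,1.39083) → ×s → (-4.28508,1.35605) → (-4.29,1.36)
v2: (0.5,-4.5) → rotate → (-1.82345,-4.14428) → ×s → (-1.77786,-4.04067) → (-1.78,-4.04)
v3: (1.5,-5) → rotate → (-1.20888,-5.07825) → ×s → (-1.17866,-4.95129) → (-1.18,-4.95)
v4: (4,-5) → rotate → (0.95424,-6.33162) → ×s → (0.93038,-6.17333) → (0.93,-6.17)
v5: (5,4) → rotate → (6.33162,0.95424) → ×s → (6.17333,0.93038) → (6.17,0.93)
v6: (4,4) → rotate → (5.46638,1.45558) → ×s → (5.32972,1.41920) → (5.33,1.42)
v7: (-4,3) → rotate → (-1.95693,4.60113) → ×s → (-1.90801,4.48610) → (-1.91,4.49)

Cross-section at z=1.25: (-4.29,1.36) (-1.78,-4.04) (-1.18,-4.95) (0.93,-6.17) (6.17,0.93) (5.33,1.42) (-1.91,4.49)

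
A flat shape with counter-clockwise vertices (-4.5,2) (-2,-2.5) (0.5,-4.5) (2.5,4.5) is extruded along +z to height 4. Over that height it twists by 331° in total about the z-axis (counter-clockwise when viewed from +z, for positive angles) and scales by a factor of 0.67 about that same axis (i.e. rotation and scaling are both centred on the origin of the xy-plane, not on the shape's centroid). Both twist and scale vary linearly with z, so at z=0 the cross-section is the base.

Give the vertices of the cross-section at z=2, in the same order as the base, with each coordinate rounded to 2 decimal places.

t = z/height = 2/4 = 0.5
s = 1 + (scale-1)·z/height = 1 + (0.67-1)·2/4 = 0.835000
θ = twist·z/height = 331°·2/4 = 165.5000° = 2.888520 rad
cos θ = -0.968148, sin θ = 0.250380 (intermediates below are computed at full precision and shown rounded to 5 d.p.)
v1: (-4.5,2) → rotate → (3.85590,-3.06301) → ×s → (3.21968,-2.55761) → (3.22,-2.56)
v2: (-2,-2.5) → rotate → (2.56225,1.91961) → ×s → (2.13947,1.60287) → (2.14,1.60)
v3: (0.5,-4.5) → rotate → (0.64264,4.48185) → ×s → (0.53660,3.74235) → (0.54,3.74)
v4: (2.5,4.5) → rotate → (-3.54708,-3.73071) → ×s → (-2.96181,-3.11515) → (-2.96,-3.12)

Cross-section at z=2: (3.22,-2.56) (2.14,1.60) (0.54,3.74) (-2.96,-3.12)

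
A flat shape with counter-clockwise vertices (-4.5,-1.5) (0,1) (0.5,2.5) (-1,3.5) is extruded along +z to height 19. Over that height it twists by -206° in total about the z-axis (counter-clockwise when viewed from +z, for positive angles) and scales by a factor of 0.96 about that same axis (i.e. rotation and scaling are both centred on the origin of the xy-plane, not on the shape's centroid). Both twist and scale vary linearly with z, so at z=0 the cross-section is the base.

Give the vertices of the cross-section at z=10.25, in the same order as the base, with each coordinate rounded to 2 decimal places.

t = z/height = 10.25/19 = 0.539474
s = 1 + (scale-1)·z/height = 1 + (0.96-1)·10.25/19 = 0.978421
θ = twist·z/height = -206°·10.25/19 = -111.1316° = -1.939612 rad
cos θ = -0.360511, sin θ = -0.932755 (intermediates below are computed at full precision and shown rounded to 5 d.p.)
v1: (-4.5,-1.5) → rotate → (0.22317,4.73816) → ×s → (0.21835,4.63592) → (0.22,4.64)
v2: (0,1) → rotate → (0.93275,-0.36051) → ×s → (0.91263,-0.35273) → (0.91,-0.35)
v3: (0.5,2.5) → rotate → (2.15163,-1.36765) → ×s → (2.10520,-1.33814) → (2.11,-1.34)
v4: (-1,3.5) → rotate → (3.62515,-0.32903) → ×s → (3.54693,-0.32193) → (3.55,-0.32)

Cross-section at z=10.25: (0.22,4.64) (0.91,-0.35) (2.11,-1.34) (3.55,-0.32)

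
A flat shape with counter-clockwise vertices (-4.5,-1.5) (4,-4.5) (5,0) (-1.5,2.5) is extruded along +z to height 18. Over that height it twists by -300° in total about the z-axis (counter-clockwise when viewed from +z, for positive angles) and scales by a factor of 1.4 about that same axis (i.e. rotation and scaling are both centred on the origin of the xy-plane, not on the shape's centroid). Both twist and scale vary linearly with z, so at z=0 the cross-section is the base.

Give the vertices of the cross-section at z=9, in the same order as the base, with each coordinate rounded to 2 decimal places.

t = z/height = 9/18 = 0.5
s = 1 + (scale-1)·z/height = 1 + (1.4-1)·9/18 = 1.200000
θ = twist·z/height = -300°·9/18 = -150.0000° = -2.617994 rad
cos θ = -0.866025, sin θ = -0.500000 (intermediates below are computed at full precision and shown rounded to 5 d.p.)
v1: (-4.5,-1.5) → rotate → (3.14711,3.54904) → ×s → (3.77654,4.25885) → (3.78,4.26)
v2: (4,-4.5) → rotate → (-5.71410,1.89711) → ×s → (-6.85692,2.27654) → (-6.86,2.28)
v3: (5,0) → rotate → (-4.33013,-2.50000) → ×s → (-5.19615,-3.00000) → (-5.20,-3.00)
v4: (-1.5,2.5) → rotate → (2.54904,-1.41506) → ×s → (3.05885,-1.69808) → (3.06,-1.70)

Cross-section at z=9: (3.78,4.26) (-6.86,2.28) (-5.20,-3.00) (3.06,-1.70)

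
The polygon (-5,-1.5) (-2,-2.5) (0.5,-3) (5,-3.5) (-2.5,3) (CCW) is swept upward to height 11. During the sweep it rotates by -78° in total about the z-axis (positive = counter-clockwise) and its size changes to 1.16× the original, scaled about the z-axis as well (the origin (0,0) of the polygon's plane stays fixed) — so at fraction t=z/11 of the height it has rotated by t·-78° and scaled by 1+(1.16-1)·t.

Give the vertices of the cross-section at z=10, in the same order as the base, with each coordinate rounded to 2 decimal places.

Cross-section at z=10: (-3.50,4.85) (-3.46,1.23) (-3.06,-1.67) (-1.92,-6.72) (2.31,3.83)

t = z/height = 10/11 = 0.909091
s = 1 + (scale-1)·z/height = 1 + (1.16-1)·10/11 = 1.145455
θ = twist·z/height = -78°·10/11 = -70.9091° = -1.237597 rad
cos θ = 0.327068, sin θ = -0.945001 (intermediates below are computed at full precision and shown rounded to 5 d.p.)
v1: (-5,-1.5) → rotate → (-3.05284,4.23440) → ×s → (-3.49689,4.85032) → (-3.50,4.85)
v2: (-2,-2.5) → rotate → (-3.01664,1.07233) → ×s → (-3.45542,1.22831) → (-3.46,1.23)
v3: (0.5,-3) → rotate → (-2.67147,-1.45370) → ×s → (-3.06005,-1.66515) → (-3.06,-1.67)
v4: (5,-3.5) → rotate → (-1.67216,-5.86974) → ×s → (-1.91539,-6.72352) → (-1.92,-6.72)
v5: (-2.5,3) → rotate → (2.01733,3.34371) → ×s → (2.31076,3.83006) → (2.31,3.83)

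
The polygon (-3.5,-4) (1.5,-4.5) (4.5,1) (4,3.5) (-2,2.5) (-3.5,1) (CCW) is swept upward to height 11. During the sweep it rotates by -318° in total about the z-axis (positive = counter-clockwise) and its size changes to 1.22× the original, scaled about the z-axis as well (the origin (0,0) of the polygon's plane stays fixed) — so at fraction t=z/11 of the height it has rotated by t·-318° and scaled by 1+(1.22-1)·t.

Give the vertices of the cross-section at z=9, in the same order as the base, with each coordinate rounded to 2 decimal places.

t = z/height = 9/11 = 0.818182
s = 1 + (scale-1)·z/height = 1 + (1.22-1)·9/11 = 1.180000
θ = twist·z/height = -318°·9/11 = -260.1818° = -4.541029 rad
cos θ = -0.170522, sin θ = 0.985354 (intermediates below are computed at full precision and shown rounded to 5 d.p.)
v1: (-3.5,-4) → rotate → (4.53824,-2.76665) → ×s → (5.35513,-3.26465) → (5.36,-3.26)
v2: (1.5,-4.5) → rotate → (4.17831,2.24538) → ×s → (4.93040,2.64955) → (4.93,2.65)
v3: (4.5,1) → rotate → (-1.75270,4.26357) → ×s → (-2.06819,5.03101) → (-2.07,5.03)
v4: (4,3.5) → rotate → (-4.13083,3.34459) → ×s → (-4.87438,3.94661) → (-4.87,3.95)
v5: (-2,2.5) → rotate → (-2.12234,-2.39701) → ×s → (-2.50436,-2.82848) → (-2.50,-2.83)
v6: (-3.5,1) → rotate → (-0.38853,-3.61926) → ×s → (-0.45846,-4.27073) → (-0.46,-4.27)

Cross-section at z=9: (5.36,-3.26) (4.93,2.65) (-2.07,5.03) (-4.87,3.95) (-2.50,-2.83) (-0.46,-4.27)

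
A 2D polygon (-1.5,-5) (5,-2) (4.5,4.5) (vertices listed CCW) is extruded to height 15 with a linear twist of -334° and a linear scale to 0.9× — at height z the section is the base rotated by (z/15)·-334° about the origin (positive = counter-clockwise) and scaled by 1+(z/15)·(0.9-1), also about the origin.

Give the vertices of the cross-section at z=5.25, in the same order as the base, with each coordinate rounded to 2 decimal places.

t = z/height = 5.25/15 = 0.35
s = 1 + (scale-1)·z/height = 1 + (0.9-1)·5.25/15 = 0.965000
θ = twist·z/height = -334°·5.25/15 = -116.9000° = -2.040290 rad
cos θ = -0.452435, sin θ = -0.891798 (intermediates below are computed at full precision and shown rounded to 5 d.p.)
v1: (-1.5,-5) → rotate → (-3.78034,3.59987) → ×s → (-3.64802,3.47387) → (-3.65,3.47)
v2: (5,-2) → rotate → (-4.04577,-3.55412) → ×s → (-3.90417,-3.42972) → (-3.90,-3.43)
v3: (4.5,4.5) → rotate → (1.97713,-6.04905) → ×s → (1.90793,-5.83733) → (1.91,-5.84)

Cross-section at z=5.25: (-3.65,3.47) (-3.90,-3.43) (1.91,-5.84)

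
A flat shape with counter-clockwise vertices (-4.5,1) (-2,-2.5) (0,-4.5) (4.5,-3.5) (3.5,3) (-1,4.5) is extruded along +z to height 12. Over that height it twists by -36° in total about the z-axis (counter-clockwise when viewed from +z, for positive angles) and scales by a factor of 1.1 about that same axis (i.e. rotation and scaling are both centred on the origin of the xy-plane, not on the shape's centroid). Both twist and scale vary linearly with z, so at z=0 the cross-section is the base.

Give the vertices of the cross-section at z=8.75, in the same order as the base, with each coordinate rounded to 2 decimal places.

t = z/height = 8.75/12 = 0.729167
s = 1 + (scale-1)·z/height = 1 + (1.1-1)·8.75/12 = 1.072917
θ = twist·z/height = -36°·8.75/12 = -26.2500° = -0.458149 rad
cos θ = 0.896873, sin θ = -0.442289 (intermediates below are computed at full precision and shown rounded to 5 d.p.)
v1: (-4.5,1) → rotate → (-3.59364,2.88717) → ×s → (-3.85567,3.09769) → (-3.86,3.10)
v2: (-2,-2.5) → rotate → (-2.89947,-1.35760) → ×s → (-3.11089,-1.45660) → (-3.11,-1.46)
v3: (0,-4.5) → rotate → (-1.99030,-4.03593) → ×s → (-2.13543,-4.33021) → (-2.14,-4.33)
v4: (4.5,-3.5) → rotate → (2.48792,-5.12935) → ×s → (2.66933,-5.50337) → (2.67,-5.50)
v5: (3.5,3) → rotate → (4.46592,1.14261) → ×s → (4.79156,1.22592) → (4.79,1.23)
v6: (-1,4.5) → rotate → (1.09343,4.47822) → ×s → (1.17316,4.80475) → (1.17,4.80)

Cross-section at z=8.75: (-3.86,3.10) (-3.11,-1.46) (-2.14,-4.33) (2.67,-5.50) (4.79,1.23) (1.17,4.80)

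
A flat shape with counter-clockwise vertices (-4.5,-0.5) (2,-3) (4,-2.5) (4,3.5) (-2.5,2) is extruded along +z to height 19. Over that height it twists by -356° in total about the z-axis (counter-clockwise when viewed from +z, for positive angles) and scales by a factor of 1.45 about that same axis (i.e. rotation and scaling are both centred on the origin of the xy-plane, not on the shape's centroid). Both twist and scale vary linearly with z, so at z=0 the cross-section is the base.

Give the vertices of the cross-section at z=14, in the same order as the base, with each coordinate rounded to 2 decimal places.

t = z/height = 14/19 = 0.736842
s = 1 + (scale-1)·z/height = 1 + (1.45-1)·14/19 = 1.331579
θ = twist·z/height = -356°·14/19 = -262.3158° = -4.578274 rad
cos θ = -0.133713, sin θ = 0.991020 (intermediates below are computed at full precision and shown rounded to 5 d.p.)
v1: (-4.5,-0.5) → rotate → (1.09722,-4.39273) → ×s → (1.46103,-5.84927) → (1.46,-5.85)
v2: (2,-3) → rotate → (2.70563,2.38318) → ×s → (3.60277,3.17339) → (3.60,3.17)
v3: (4,-2.5) → rotate → (1.94270,4.29836) → ×s → (2.58686,5.72361) → (2.59,5.72)
v4: (4,3.5) → rotate → (-4.00342,3.49608) → ×s → (-5.33087,4.65531) → (-5.33,4.66)
v5: (-2.5,2) → rotate → (-1.64776,-2.74498) → ×s → (-2.19412,-3.65515) → (-2.19,-3.66)

Cross-section at z=14: (1.46,-5.85) (3.60,3.17) (2.59,5.72) (-5.33,4.66) (-2.19,-3.66)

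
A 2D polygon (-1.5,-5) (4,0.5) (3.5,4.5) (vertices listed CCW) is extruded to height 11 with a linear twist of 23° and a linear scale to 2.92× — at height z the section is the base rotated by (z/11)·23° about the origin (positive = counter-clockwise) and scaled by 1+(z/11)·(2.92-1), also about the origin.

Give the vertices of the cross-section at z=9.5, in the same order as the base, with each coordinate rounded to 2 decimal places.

t = z/height = 9.5/11 = 0.863636
s = 1 + (scale-1)·z/height = 1 + (2.92-1)·9.5/11 = 2.658182
θ = twist·z/height = 23°·9.5/11 = 19.8636° = 0.346686 rad
cos θ = 0.940504, sin θ = 0.339783 (intermediates below are computed at full precision and shown rounded to 5 d.p.)
v1: (-1.5,-5) → rotate → (0.28816,-5.21219) → ×s → (0.76598,-13.85496) → (0.77,-13.85)
v2: (4,0.5) → rotate → (3.59212,1.82938) → ×s → (9.54852,4.86283) → (9.55,4.86)
v3: (3.5,4.5) → rotate → (1.76274,5.42151) → ×s → (4.68569,14.41135) → (4.69,14.41)

Cross-section at z=9.5: (0.77,-13.85) (9.55,4.86) (4.69,14.41)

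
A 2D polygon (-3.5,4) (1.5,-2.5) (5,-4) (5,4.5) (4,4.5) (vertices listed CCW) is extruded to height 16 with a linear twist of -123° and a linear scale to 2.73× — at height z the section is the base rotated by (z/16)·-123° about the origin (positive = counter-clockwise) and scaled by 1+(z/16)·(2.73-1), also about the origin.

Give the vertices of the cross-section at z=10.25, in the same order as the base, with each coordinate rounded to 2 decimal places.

t = z/height = 10.25/16 = 0.640625
s = 1 + (scale-1)·z/height = 1 + (2.73-1)·10.25/16 = 2.108281
θ = twist·z/height = -123°·10.25/16 = -78.7969° = -1.375265 rad
cos θ = 0.194288, sin θ = -0.980945 (intermediates below are computed at full precision and shown rounded to 5 d.p.)
v1: (-3.5,4) → rotate → (3.24377,4.21046) → ×s → (6.83878,8.87683) → (6.84,8.88)
v2: (1.5,-2.5) → rotate → (-2.16093,-1.95714) → ×s → (-4.55585,-4.12619) → (-4.56,-4.13)
v3: (5,-4) → rotate → (-2.95234,-5.68187) → ×s → (-6.22436,-11.97899) → (-6.22,-11.98)
v4: (5,4.5) → rotate → (5.38569,-4.03043) → ×s → (11.35455,-8.49727) → (11.35,-8.50)
v5: (4,4.5) → rotate → (5.19140,-3.04948) → ×s → (10.94494,-6.42917) → (10.94,-6.43)

Cross-section at z=10.25: (6.84,8.88) (-4.56,-4.13) (-6.22,-11.98) (11.35,-8.50) (10.94,-6.43)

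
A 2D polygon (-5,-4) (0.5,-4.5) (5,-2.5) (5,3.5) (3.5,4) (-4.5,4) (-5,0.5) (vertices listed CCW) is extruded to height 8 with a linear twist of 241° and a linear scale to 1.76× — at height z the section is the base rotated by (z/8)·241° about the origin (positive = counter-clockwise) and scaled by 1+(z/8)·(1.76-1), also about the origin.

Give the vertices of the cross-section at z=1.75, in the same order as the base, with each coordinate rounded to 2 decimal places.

t = z/height = 1.75/8 = 0.21875
s = 1 + (scale-1)·z/height = 1 + (1.76-1)·1.75/8 = 1.166250
θ = twist·z/height = 241°·1.75/8 = 52.7188° = 0.920116 rad
cos θ = 0.605728, sin θ = 0.795672 (intermediates below are computed at full precision and shown rounded to 5 d.p.)
v1: (-5,-4) → rotate → (0.15405,-6.40127) → ×s → (0.17966,-7.46548) → (0.18,-7.47)
v2: (0.5,-4.5) → rotate → (3.88339,-2.32794) → ×s → (4.52900,-2.71496) → (4.53,-2.71)
v3: (5,-2.5) → rotate → (5.01782,2.46404) → ×s → (5.85203,2.87369) → (5.85,2.87)
v4: (5,3.5) → rotate → (0.24379,6.09841) → ×s → (0.28432,7.11227) → (0.28,7.11)
v5: (3.5,4) → rotate → (-1.06264,5.20776) → ×s → (-1.23930,6.07355) → (-1.24,6.07)
v6: (-4.5,4) → rotate → (-5.90846,-1.15761) → ×s → (-6.89075,-1.35006) → (-6.89,-1.35)
v7: (-5,0.5) → rotate → (-3.42648,-3.67549) → ×s → (-3.99613,-4.28655) → (-4.00,-4.29)

Cross-section at z=1.75: (0.18,-7.47) (4.53,-2.71) (5.85,2.87) (0.28,7.11) (-1.24,6.07) (-6.89,-1.35) (-4.00,-4.29)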